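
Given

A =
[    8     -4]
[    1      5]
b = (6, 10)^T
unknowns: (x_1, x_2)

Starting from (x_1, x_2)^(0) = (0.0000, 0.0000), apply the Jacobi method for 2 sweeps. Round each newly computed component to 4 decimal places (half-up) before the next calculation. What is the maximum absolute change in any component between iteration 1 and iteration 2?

Iteration 1:
  x_1 = (6 - (-4)·0.0000) / (8) = 0.7500
  x_2 = (10 - (1)·0.0000) / (5) = 2.0000
Iteration 2:
  x_1 = (6 - (-4)·2.0000) / (8) = 1.7500
  x_2 = (10 - (1)·0.7500) / (5) = 1.8500
Change: (1.0000, -0.1500) → max |·| = 1.0000

1.0000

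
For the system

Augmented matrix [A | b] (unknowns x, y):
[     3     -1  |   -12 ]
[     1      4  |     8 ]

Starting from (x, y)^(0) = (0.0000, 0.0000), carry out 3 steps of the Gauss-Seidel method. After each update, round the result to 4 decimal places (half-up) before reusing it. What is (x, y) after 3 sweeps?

Iteration 1:
  x = (-12 - (-1)·0.0000) / (3) = -4.0000
  y = (8 - (1)·-4.0000) / (4) = 3.0000
Iteration 2:
  x = (-12 - (-1)·3.0000) / (3) = -3.0000
  y = (8 - (1)·-3.0000) / (4) = 2.7500
Iteration 3:
  x = (-12 - (-1)·2.7500) / (3) = -3.0833
  y = (8 - (1)·-3.0833) / (4) = 2.7708

(-3.0833, 2.7708)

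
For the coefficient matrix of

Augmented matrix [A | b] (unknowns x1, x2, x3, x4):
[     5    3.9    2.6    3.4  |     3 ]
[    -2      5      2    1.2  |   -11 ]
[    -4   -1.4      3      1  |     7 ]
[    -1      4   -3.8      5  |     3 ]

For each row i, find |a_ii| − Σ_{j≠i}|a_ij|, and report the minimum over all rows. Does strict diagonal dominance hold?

-4.9

row 1: |5| − (3.9+2.6+3.4) = -4.9
row 2: |5| − (2+2+1.2) = -0.2
row 3: |3| − (4+1.4+1) = -3.4
row 4: |5| − (1+4+3.8) = -3.8
minimum over rows = -4.9 → not strictly diagonally dominant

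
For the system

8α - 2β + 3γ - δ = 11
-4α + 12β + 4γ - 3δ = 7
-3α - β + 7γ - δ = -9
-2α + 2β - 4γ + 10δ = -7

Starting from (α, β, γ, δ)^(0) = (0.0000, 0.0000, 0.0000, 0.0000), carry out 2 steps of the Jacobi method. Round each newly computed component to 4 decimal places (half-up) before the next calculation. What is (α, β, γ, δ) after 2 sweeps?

Iteration 1:
  α = (11 - (-2)·0.0000 - (3)·0.0000 - (-1)·0.0000) / (8) = 1.3750
  β = (7 - (-4)·0.0000 - (4)·0.0000 - (-3)·0.0000) / (12) = 0.5833
  γ = (-9 - (-3)·0.0000 - (-1)·0.0000 - (-1)·0.0000) / (7) = -1.2857
  δ = (-7 - (-2)·0.0000 - (2)·0.0000 - (-4)·0.0000) / (10) = -0.7000
Iteration 2:
  α = (11 - (-2)·0.5833 - (3)·-1.2857 - (-1)·-0.7000) / (8) = 1.9155
  β = (7 - (-4)·1.3750 - (4)·-1.2857 - (-3)·-0.7000) / (12) = 1.2952
  γ = (-9 - (-3)·1.3750 - (-1)·0.5833 - (-1)·-0.7000) / (7) = -0.7131
  δ = (-7 - (-2)·1.3750 - (2)·0.5833 - (-4)·-1.2857) / (10) = -1.0559

(1.9155, 1.2952, -0.7131, -1.0559)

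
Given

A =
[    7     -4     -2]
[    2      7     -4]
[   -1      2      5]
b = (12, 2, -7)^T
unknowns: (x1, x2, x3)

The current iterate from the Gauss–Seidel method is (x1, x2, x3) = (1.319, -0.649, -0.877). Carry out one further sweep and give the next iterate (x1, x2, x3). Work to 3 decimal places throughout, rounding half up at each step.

One sweep:
  x1 = (12 - (-4)·-0.649 - (-2)·-0.877) / (7) = 1.093
  x2 = (2 - (2)·1.093 - (-4)·-0.877) / (7) = -0.528
  x3 = (-7 - (-1)·1.093 - (2)·-0.528) / (5) = -0.970

(1.093, -0.528, -0.970)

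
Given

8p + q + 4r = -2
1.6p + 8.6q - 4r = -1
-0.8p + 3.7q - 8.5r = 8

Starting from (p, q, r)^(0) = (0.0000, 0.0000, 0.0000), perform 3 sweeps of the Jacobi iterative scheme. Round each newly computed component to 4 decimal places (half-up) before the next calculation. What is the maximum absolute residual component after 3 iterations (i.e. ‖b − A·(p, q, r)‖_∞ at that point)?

Iteration 1:
  p = (-2 - (1)·0.0000 - (4)·0.0000) / (8) = -0.2500
  q = (-1 - (1.6)·0.0000 - (-4)·0.0000) / (8.6) = -0.1163
  r = (8 - (-0.8)·0.0000 - (3.7)·0.0000) / (-8.5) = -0.9412
Iteration 2:
  p = (-2 - (1)·-0.1163 - (4)·-0.9412) / (8) = 0.2351
  q = (-1 - (1.6)·-0.2500 - (-4)·-0.9412) / (8.6) = -0.5075
  r = (8 - (-0.8)·-0.2500 - (3.7)·-0.1163) / (-8.5) = -0.9683
Iteration 3:
  p = (-2 - (1)·-0.5075 - (4)·-0.9683) / (8) = 0.2976
  q = (-1 - (1.6)·0.2351 - (-4)·-0.9683) / (8.6) = -0.6104
  r = (8 - (-0.8)·0.2351 - (3.7)·-0.5075) / (-8.5) = -1.1842
Residual b − A·x = (0.9664, -0.9635, 0.4309); ∞-norm = 0.9664

0.9664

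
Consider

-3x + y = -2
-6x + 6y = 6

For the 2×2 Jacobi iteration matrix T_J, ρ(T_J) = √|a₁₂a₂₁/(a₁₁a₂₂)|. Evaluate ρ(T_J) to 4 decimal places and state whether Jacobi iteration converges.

0.5774

a₁₂a₂₁/(a₁₁a₂₂) = (1)·(-6) / ((-3)·(6)) = 0.333333
ρ = √|0.333333| = √0.333333 = 0.5774
ρ < 1, so Jacobi converges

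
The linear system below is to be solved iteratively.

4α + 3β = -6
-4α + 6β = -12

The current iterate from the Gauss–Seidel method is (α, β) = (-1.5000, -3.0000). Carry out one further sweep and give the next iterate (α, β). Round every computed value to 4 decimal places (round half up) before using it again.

One sweep:
  α = (-6 - (3)·-3.0000) / (4) = 0.7500
  β = (-12 - (-4)·0.7500) / (6) = -1.5000

(0.7500, -1.5000)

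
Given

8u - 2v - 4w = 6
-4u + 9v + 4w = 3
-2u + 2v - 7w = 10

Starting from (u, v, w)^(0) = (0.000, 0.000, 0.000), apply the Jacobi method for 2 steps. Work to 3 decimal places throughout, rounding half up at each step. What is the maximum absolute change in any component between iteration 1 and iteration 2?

Iteration 1:
  u = (6 - (-2)·0.000 - (-4)·0.000) / (8) = 0.750
  v = (3 - (-4)·0.000 - (4)·0.000) / (9) = 0.333
  w = (10 - (-2)·0.000 - (2)·0.000) / (-7) = -1.429
Iteration 2:
  u = (6 - (-2)·0.333 - (-4)·-1.429) / (8) = 0.119
  v = (3 - (-4)·0.750 - (4)·-1.429) / (9) = 1.302
  w = (10 - (-2)·0.750 - (2)·0.333) / (-7) = -1.548
Change: (-0.631, 0.969, -0.119) → max |·| = 0.969

0.969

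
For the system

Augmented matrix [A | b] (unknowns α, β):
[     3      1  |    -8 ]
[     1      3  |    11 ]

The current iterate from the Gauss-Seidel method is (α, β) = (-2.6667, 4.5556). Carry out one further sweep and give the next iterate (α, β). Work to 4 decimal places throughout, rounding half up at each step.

(-4.1852, 5.0617)

One sweep:
  α = (-8 - (1)·4.5556) / (3) = -4.1852
  β = (11 - (1)·-4.1852) / (3) = 5.0617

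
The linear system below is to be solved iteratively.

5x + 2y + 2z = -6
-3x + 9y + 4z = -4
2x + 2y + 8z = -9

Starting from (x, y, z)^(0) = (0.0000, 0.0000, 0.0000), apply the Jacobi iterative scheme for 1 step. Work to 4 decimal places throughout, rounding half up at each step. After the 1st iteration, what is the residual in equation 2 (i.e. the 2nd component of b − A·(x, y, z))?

0.8996

Iteration 1:
  x = (-6 - (2)·0.0000 - (2)·0.0000) / (5) = -1.2000
  y = (-4 - (-3)·0.0000 - (4)·0.0000) / (9) = -0.4444
  z = (-9 - (2)·0.0000 - (2)·0.0000) / (8) = -1.1250
Residual b − A·x = (3.1388, 0.8996, 3.2888)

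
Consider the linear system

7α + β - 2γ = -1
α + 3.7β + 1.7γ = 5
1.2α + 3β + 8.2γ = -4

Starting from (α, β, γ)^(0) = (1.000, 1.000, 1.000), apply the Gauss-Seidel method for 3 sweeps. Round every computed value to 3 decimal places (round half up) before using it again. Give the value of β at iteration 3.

Iteration 1:
  α = (-1 - (1)·1.000 - (-2)·1.000) / (7) = 0.000
  β = (5 - (1)·0.000 - (1.7)·1.000) / (3.7) = 0.892
  γ = (-4 - (1.2)·0.000 - (3)·0.892) / (8.2) = -0.814
Iteration 2:
  α = (-1 - (1)·0.892 - (-2)·-0.814) / (7) = -0.503
  β = (5 - (1)·-0.503 - (1.7)·-0.814) / (3.7) = 1.861
  γ = (-4 - (1.2)·-0.503 - (3)·1.861) / (8.2) = -1.095
Iteration 3:
  α = (-1 - (1)·1.861 - (-2)·-1.095) / (7) = -0.722
  β = (5 - (1)·-0.722 - (1.7)·-1.095) / (3.7) = 2.050
  γ = (-4 - (1.2)·-0.722 - (3)·2.050) / (8.2) = -1.132

2.050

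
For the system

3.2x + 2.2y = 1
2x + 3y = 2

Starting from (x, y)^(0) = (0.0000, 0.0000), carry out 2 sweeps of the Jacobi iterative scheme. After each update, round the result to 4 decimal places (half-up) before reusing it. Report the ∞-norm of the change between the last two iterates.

0.4584

Iteration 1:
  x = (1 - (2.2)·0.0000) / (3.2) = 0.3125
  y = (2 - (2)·0.0000) / (3) = 0.6667
Iteration 2:
  x = (1 - (2.2)·0.6667) / (3.2) = -0.1459
  y = (2 - (2)·0.3125) / (3) = 0.4583
Change: (-0.4584, -0.2084) → max |·| = 0.4584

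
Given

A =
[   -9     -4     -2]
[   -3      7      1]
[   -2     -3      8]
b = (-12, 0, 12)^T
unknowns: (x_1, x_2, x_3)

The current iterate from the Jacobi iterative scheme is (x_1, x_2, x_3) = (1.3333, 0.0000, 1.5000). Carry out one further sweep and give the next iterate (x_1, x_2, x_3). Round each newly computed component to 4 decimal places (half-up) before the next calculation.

(1.0000, 0.3571, 1.8333)

One sweep:
  x_1 = (-12 - (-4)·0.0000 - (-2)·1.5000) / (-9) = 1.0000
  x_2 = (0 - (-3)·1.3333 - (1)·1.5000) / (7) = 0.3571
  x_3 = (12 - (-2)·1.3333 - (-3)·0.0000) / (8) = 1.8333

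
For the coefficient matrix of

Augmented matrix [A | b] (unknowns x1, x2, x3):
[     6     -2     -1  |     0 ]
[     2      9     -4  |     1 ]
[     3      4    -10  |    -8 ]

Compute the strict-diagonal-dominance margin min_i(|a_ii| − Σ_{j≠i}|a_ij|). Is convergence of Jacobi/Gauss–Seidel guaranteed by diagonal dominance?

3

row 1: |6| − (2+1) = 3
row 2: |9| − (2+4) = 3
row 3: |-10| − (3+4) = 3
minimum over rows = 3 → strictly diagonally dominant (convergence guaranteed)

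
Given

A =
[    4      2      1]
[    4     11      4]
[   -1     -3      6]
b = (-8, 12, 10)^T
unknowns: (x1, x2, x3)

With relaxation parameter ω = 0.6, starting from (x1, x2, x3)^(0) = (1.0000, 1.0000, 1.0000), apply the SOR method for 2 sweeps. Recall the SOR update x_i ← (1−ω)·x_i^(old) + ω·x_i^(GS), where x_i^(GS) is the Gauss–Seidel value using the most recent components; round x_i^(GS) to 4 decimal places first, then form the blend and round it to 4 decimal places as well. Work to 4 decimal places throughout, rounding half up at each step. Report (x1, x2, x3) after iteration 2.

(-2.2739, 1.2436, 1.7888)

Iteration 1:
  x1: GS value = (-8 - (2)·1.0000 - (1)·1.0000) / (4) = -2.7500;  x1 ← (1−ω)·1.0000 + ω·-2.7500 = -1.2500
  x2: GS value = (12 - (4)·-1.2500 - (4)·1.0000) / (11) = 1.1818;  x2 ← (1−ω)·1.0000 + ω·1.1818 = 1.1091
  x3: GS value = (10 - (-1)·-1.2500 - (-3)·1.1091) / (6) = 2.0129;  x3 ← (1−ω)·1.0000 + ω·2.0129 = 1.6077
Iteration 2:
  x1: GS value = (-8 - (2)·1.1091 - (1)·1.6077) / (4) = -2.9565;  x1 ← (1−ω)·-1.2500 + ω·-2.9565 = -2.2739
  x2: GS value = (12 - (4)·-2.2739 - (4)·1.6077) / (11) = 1.3332;  x2 ← (1−ω)·1.1091 + ω·1.3332 = 1.2436
  x3: GS value = (10 - (-1)·-2.2739 - (-3)·1.2436) / (6) = 1.9095;  x3 ← (1−ω)·1.6077 + ω·1.9095 = 1.7888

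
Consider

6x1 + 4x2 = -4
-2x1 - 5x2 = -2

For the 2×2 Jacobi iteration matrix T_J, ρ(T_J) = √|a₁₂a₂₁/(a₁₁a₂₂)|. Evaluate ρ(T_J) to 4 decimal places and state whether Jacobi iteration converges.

a₁₂a₂₁/(a₁₁a₂₂) = (4)·(-2) / ((6)·(-5)) = 0.266667
ρ = √|0.266667| = √0.266667 = 0.5164
ρ < 1, so Jacobi converges

0.5164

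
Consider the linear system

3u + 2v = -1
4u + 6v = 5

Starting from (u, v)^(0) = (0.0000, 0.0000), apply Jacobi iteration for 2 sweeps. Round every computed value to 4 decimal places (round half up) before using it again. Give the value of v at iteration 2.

1.0555

Iteration 1:
  u = (-1 - (2)·0.0000) / (3) = -0.3333
  v = (5 - (4)·0.0000) / (6) = 0.8333
Iteration 2:
  u = (-1 - (2)·0.8333) / (3) = -0.8889
  v = (5 - (4)·-0.3333) / (6) = 1.0555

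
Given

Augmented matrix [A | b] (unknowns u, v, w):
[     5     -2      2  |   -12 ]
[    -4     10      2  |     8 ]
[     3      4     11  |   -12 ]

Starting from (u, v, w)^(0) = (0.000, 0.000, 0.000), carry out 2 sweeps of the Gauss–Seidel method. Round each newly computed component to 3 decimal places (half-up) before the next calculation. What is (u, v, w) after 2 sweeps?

(-2.313, -0.050, -0.442)

Iteration 1:
  u = (-12 - (-2)·0.000 - (2)·0.000) / (5) = -2.400
  v = (8 - (-4)·-2.400 - (2)·0.000) / (10) = -0.160
  w = (-12 - (3)·-2.400 - (4)·-0.160) / (11) = -0.378
Iteration 2:
  u = (-12 - (-2)·-0.160 - (2)·-0.378) / (5) = -2.313
  v = (8 - (-4)·-2.313 - (2)·-0.378) / (10) = -0.050
  w = (-12 - (3)·-2.313 - (4)·-0.050) / (11) = -0.442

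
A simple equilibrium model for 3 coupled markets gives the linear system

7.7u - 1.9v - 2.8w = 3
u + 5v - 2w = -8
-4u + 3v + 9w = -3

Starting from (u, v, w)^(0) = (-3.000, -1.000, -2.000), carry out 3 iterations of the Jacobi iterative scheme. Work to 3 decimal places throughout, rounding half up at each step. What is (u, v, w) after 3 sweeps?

Iteration 1:
  u = (3 - (-1.9)·-1.000 - (-2.8)·-2.000) / (7.7) = -0.584
  v = (-8 - (1)·-3.000 - (-2)·-2.000) / (5) = -1.800
  w = (-3 - (-4)·-3.000 - (3)·-1.000) / (9) = -1.333
Iteration 2:
  u = (3 - (-1.9)·-1.800 - (-2.8)·-1.333) / (7.7) = -0.539
  v = (-8 - (1)·-0.584 - (-2)·-1.333) / (5) = -2.016
  w = (-3 - (-4)·-0.584 - (3)·-1.800) / (9) = 0.007
Iteration 3:
  u = (3 - (-1.9)·-2.016 - (-2.8)·0.007) / (7.7) = -0.105
  v = (-8 - (1)·-0.539 - (-2)·0.007) / (5) = -1.489
  w = (-3 - (-4)·-0.539 - (3)·-2.016) / (9) = 0.099

(-0.105, -1.489, 0.099)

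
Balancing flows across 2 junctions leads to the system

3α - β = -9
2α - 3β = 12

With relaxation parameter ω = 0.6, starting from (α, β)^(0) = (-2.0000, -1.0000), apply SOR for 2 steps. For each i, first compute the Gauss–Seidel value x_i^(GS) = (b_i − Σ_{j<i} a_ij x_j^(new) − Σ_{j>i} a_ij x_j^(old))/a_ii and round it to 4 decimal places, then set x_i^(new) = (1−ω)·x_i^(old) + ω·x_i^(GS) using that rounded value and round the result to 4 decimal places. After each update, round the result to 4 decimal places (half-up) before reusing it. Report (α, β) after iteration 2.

Iteration 1:
  α: GS value = (-9 - (-1)·-1.0000) / (3) = -3.3333;  α ← (1−ω)·-2.0000 + ω·-3.3333 = -2.8000
  β: GS value = (12 - (2)·-2.8000) / (-3) = -5.8667;  β ← (1−ω)·-1.0000 + ω·-5.8667 = -3.9200
Iteration 2:
  α: GS value = (-9 - (-1)·-3.9200) / (3) = -4.3067;  α ← (1−ω)·-2.8000 + ω·-4.3067 = -3.7040
  β: GS value = (12 - (2)·-3.7040) / (-3) = -6.4693;  β ← (1−ω)·-3.9200 + ω·-6.4693 = -5.4496

(-3.7040, -5.4496)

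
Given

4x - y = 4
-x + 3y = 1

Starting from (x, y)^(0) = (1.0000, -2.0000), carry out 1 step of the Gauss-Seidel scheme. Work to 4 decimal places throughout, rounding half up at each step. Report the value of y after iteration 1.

Iteration 1:
  x = (4 - (-1)·-2.0000) / (4) = 0.5000
  y = (1 - (-1)·0.5000) / (3) = 0.5000

0.5000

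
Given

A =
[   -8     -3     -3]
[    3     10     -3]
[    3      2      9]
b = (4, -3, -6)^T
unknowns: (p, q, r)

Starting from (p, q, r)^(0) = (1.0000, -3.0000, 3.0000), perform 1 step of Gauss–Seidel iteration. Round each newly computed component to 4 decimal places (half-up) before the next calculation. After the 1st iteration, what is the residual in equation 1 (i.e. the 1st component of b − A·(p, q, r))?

Iteration 1:
  p = (4 - (-3)·-3.0000 - (-3)·3.0000) / (-8) = -0.5000
  q = (-3 - (3)·-0.5000 - (-3)·3.0000) / (10) = 0.7500
  r = (-6 - (3)·-0.5000 - (2)·0.7500) / (9) = -0.6667
Residual b − A·x = (0.2499, -11.0001, 0.0003)

0.2499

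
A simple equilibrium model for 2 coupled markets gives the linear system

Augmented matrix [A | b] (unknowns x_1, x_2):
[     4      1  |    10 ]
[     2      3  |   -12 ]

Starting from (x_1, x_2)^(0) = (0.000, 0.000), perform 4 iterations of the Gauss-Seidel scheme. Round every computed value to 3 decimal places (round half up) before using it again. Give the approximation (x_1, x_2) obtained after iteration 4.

(4.192, -6.795)

Iteration 1:
  x_1 = (10 - (1)·0.000) / (4) = 2.500
  x_2 = (-12 - (2)·2.500) / (3) = -5.667
Iteration 2:
  x_1 = (10 - (1)·-5.667) / (4) = 3.917
  x_2 = (-12 - (2)·3.917) / (3) = -6.611
Iteration 3:
  x_1 = (10 - (1)·-6.611) / (4) = 4.153
  x_2 = (-12 - (2)·4.153) / (3) = -6.769
Iteration 4:
  x_1 = (10 - (1)·-6.769) / (4) = 4.192
  x_2 = (-12 - (2)·4.192) / (3) = -6.795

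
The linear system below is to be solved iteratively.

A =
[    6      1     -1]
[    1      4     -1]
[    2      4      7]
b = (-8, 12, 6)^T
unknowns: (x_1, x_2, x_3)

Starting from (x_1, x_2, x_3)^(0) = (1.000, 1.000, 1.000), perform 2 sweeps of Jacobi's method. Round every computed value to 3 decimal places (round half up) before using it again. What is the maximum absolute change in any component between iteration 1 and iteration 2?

Iteration 1:
  x_1 = (-8 - (1)·1.000 - (-1)·1.000) / (6) = -1.333
  x_2 = (12 - (1)·1.000 - (-1)·1.000) / (4) = 3.000
  x_3 = (6 - (2)·1.000 - (4)·1.000) / (7) = 0.000
Iteration 2:
  x_1 = (-8 - (1)·3.000 - (-1)·0.000) / (6) = -1.833
  x_2 = (12 - (1)·-1.333 - (-1)·0.000) / (4) = 3.333
  x_3 = (6 - (2)·-1.333 - (4)·3.000) / (7) = -0.476
Change: (-0.500, 0.333, -0.476) → max |·| = 0.500

0.500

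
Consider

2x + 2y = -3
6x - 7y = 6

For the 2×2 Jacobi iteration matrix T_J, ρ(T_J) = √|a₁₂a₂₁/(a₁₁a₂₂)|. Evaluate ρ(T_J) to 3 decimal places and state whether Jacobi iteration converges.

a₁₂a₂₁/(a₁₁a₂₂) = (2)·(6) / ((2)·(-7)) = -0.857143
ρ = √|-0.857143| = √0.857143 = 0.926
ρ < 1, so Jacobi converges

0.926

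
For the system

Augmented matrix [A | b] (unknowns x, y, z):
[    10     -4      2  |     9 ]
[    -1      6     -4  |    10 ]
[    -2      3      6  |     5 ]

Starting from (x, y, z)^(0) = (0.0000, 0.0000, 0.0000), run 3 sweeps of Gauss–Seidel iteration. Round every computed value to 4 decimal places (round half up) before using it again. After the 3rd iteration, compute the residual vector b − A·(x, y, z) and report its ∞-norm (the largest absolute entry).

0.3328

Iteration 1:
  x = (9 - (-4)·0.0000 - (2)·0.0000) / (10) = 0.9000
  y = (10 - (-1)·0.9000 - (-4)·0.0000) / (6) = 1.8167
  z = (5 - (-2)·0.9000 - (3)·1.8167) / (6) = 0.2250
Iteration 2:
  x = (9 - (-4)·1.8167 - (2)·0.2250) / (10) = 1.5817
  y = (10 - (-1)·1.5817 - (-4)·0.2250) / (6) = 2.0803
  z = (5 - (-2)·1.5817 - (3)·2.0803) / (6) = 0.3204
Iteration 3:
  x = (9 - (-4)·2.0803 - (2)·0.3204) / (10) = 1.6680
  y = (10 - (-1)·1.6680 - (-4)·0.3204) / (6) = 2.1583
  z = (5 - (-2)·1.6680 - (3)·2.1583) / (6) = 0.3102
Residual b − A·x = (0.3328, -0.0410, -0.0001); ∞-norm = 0.3328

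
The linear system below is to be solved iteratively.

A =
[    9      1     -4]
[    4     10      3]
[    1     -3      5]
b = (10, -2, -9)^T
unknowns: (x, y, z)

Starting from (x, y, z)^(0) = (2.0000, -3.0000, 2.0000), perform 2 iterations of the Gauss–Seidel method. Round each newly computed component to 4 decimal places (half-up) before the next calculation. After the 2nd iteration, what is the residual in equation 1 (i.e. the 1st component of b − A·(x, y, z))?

5.6276

Iteration 1:
  x = (10 - (1)·-3.0000 - (-4)·2.0000) / (9) = 2.3333
  y = (-2 - (4)·2.3333 - (3)·2.0000) / (10) = -1.7333
  z = (-9 - (1)·2.3333 - (-3)·-1.7333) / (5) = -3.3066
Iteration 2:
  x = (10 - (1)·-1.7333 - (-4)·-3.3066) / (9) = -0.1659
  y = (-2 - (4)·-0.1659 - (3)·-3.3066) / (10) = 0.8583
  z = (-9 - (1)·-0.1659 - (-3)·0.8583) / (5) = -1.2518
Residual b − A·x = (5.6276, -6.1640, -0.0002)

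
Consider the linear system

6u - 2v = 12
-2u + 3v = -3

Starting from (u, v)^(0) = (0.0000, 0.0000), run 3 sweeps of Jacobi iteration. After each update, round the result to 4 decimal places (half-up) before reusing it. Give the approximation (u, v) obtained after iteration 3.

Iteration 1:
  u = (12 - (-2)·0.0000) / (6) = 2.0000
  v = (-3 - (-2)·0.0000) / (3) = -1.0000
Iteration 2:
  u = (12 - (-2)·-1.0000) / (6) = 1.6667
  v = (-3 - (-2)·2.0000) / (3) = 0.3333
Iteration 3:
  u = (12 - (-2)·0.3333) / (6) = 2.1111
  v = (-3 - (-2)·1.6667) / (3) = 0.1111

(2.1111, 0.1111)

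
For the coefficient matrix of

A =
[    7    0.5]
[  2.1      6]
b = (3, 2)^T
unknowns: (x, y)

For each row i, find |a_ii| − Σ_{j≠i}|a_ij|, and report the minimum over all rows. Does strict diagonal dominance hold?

row 1: |7| − (0.5) = 6.5
row 2: |6| − (2.1) = 3.9
minimum over rows = 3.9 → strictly diagonally dominant (convergence guaranteed)

3.9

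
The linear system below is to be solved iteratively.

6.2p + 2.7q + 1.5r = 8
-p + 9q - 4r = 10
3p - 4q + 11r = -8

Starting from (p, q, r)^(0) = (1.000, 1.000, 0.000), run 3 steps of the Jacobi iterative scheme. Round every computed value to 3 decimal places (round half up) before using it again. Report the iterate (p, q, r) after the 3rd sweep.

(1.013, 0.983, -0.640)

Iteration 1:
  p = (8 - (2.7)·1.000 - (1.5)·0.000) / (6.2) = 0.855
  q = (10 - (-1)·1.000 - (-4)·0.000) / (9) = 1.222
  r = (-8 - (3)·1.000 - (-4)·1.000) / (11) = -0.636
Iteration 2:
  p = (8 - (2.7)·1.222 - (1.5)·-0.636) / (6.2) = 0.912
  q = (10 - (-1)·0.855 - (-4)·-0.636) / (9) = 0.923
  r = (-8 - (3)·0.855 - (-4)·1.222) / (11) = -0.516
Iteration 3:
  p = (8 - (2.7)·0.923 - (1.5)·-0.516) / (6.2) = 1.013
  q = (10 - (-1)·0.912 - (-4)·-0.516) / (9) = 0.983
  r = (-8 - (3)·0.912 - (-4)·0.923) / (11) = -0.640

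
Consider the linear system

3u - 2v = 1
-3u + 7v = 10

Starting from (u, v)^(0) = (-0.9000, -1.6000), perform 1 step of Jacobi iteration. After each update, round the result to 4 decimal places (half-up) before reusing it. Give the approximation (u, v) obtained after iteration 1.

Iteration 1:
  u = (1 - (-2)·-1.6000) / (3) = -0.7333
  v = (10 - (-3)·-0.9000) / (7) = 1.0429

(-0.7333, 1.0429)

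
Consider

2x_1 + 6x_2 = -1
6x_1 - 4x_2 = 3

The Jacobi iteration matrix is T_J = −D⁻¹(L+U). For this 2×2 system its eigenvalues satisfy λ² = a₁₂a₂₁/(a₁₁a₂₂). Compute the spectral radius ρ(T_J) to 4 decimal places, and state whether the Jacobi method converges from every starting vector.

a₁₂a₂₁/(a₁₁a₂₂) = (6)·(6) / ((2)·(-4)) = -4.500000
ρ = √|-4.500000| = √4.500000 = 2.1213
ρ > 1, so Jacobi diverges

2.1213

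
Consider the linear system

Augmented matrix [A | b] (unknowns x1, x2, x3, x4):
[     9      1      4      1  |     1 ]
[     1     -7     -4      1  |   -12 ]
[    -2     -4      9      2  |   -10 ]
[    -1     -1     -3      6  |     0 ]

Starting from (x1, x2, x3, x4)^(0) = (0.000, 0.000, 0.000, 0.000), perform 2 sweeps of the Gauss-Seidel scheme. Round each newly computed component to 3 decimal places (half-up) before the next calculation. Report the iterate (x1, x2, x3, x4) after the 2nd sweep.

(0.044, 1.923, -0.280, 0.188)

Iteration 1:
  x1 = (1 - (1)·0.000 - (4)·0.000 - (1)·0.000) / (9) = 0.111
  x2 = (-12 - (1)·0.111 - (-4)·0.000 - (1)·0.000) / (-7) = 1.730
  x3 = (-10 - (-2)·0.111 - (-4)·1.730 - (2)·0.000) / (9) = -0.318
  x4 = (0 - (-1)·0.111 - (-1)·1.730 - (-3)·-0.318) / (6) = 0.148
Iteration 2:
  x1 = (1 - (1)·1.730 - (4)·-0.318 - (1)·0.148) / (9) = 0.044
  x2 = (-12 - (1)·0.044 - (-4)·-0.318 - (1)·0.148) / (-7) = 1.923
  x3 = (-10 - (-2)·0.044 - (-4)·1.923 - (2)·0.148) / (9) = -0.280
  x4 = (0 - (-1)·0.044 - (-1)·1.923 - (-3)·-0.280) / (6) = 0.188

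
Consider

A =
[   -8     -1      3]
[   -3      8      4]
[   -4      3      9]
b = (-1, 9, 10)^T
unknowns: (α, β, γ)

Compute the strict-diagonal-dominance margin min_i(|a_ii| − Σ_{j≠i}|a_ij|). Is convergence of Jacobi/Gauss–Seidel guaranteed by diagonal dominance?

row 1: |-8| − (1+3) = 4
row 2: |8| − (3+4) = 1
row 3: |9| − (4+3) = 2
minimum over rows = 1 → strictly diagonally dominant (convergence guaranteed)

1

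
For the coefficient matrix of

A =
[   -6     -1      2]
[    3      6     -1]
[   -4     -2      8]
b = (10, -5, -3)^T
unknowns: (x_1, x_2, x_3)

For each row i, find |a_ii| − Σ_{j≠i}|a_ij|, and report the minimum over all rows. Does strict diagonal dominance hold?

row 1: |-6| − (1+2) = 3
row 2: |6| − (3+1) = 2
row 3: |8| − (4+2) = 2
minimum over rows = 2 → strictly diagonally dominant (convergence guaranteed)

2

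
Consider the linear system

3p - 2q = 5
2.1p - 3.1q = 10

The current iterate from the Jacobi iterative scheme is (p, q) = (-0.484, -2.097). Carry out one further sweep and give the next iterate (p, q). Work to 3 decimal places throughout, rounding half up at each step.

(0.269, -3.554)

One sweep:
  p = (5 - (-2)·-2.097) / (3) = 0.269
  q = (10 - (2.1)·-0.484) / (-3.1) = -3.554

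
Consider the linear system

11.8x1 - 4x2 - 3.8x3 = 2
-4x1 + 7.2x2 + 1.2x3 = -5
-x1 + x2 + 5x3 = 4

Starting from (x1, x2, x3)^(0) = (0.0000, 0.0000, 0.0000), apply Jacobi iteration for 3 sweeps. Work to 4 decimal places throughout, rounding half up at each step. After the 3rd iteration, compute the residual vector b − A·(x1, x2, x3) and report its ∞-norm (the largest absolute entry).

0.1550

Iteration 1:
  x1 = (2 - (-4)·0.0000 - (-3.8)·0.0000) / (11.8) = 0.1695
  x2 = (-5 - (-4)·0.0000 - (1.2)·0.0000) / (7.2) = -0.6944
  x3 = (4 - (-1)·0.0000 - (1)·0.0000) / (5) = 0.8000
Iteration 2:
  x1 = (2 - (-4)·-0.6944 - (-3.8)·0.8000) / (11.8) = 0.1917
  x2 = (-5 - (-4)·0.1695 - (1.2)·0.8000) / (7.2) = -0.7336
  x3 = (4 - (-1)·0.1695 - (1)·-0.6944) / (5) = 0.9728
Iteration 3:
  x1 = (2 - (-4)·-0.7336 - (-3.8)·0.9728) / (11.8) = 0.2341
  x2 = (-5 - (-4)·0.1917 - (1.2)·0.9728) / (7.2) = -0.7501
  x3 = (4 - (-1)·0.1917 - (1)·-0.7336) / (5) = 0.9851
Residual b − A·x = (-0.0194, 0.1550, 0.0587); ∞-norm = 0.1550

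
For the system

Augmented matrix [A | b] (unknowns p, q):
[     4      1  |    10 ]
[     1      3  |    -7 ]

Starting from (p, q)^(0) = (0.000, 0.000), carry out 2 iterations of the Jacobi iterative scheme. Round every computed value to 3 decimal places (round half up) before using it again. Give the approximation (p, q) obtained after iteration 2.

Iteration 1:
  p = (10 - (1)·0.000) / (4) = 2.500
  q = (-7 - (1)·0.000) / (3) = -2.333
Iteration 2:
  p = (10 - (1)·-2.333) / (4) = 3.083
  q = (-7 - (1)·2.500) / (3) = -3.167

(3.083, -3.167)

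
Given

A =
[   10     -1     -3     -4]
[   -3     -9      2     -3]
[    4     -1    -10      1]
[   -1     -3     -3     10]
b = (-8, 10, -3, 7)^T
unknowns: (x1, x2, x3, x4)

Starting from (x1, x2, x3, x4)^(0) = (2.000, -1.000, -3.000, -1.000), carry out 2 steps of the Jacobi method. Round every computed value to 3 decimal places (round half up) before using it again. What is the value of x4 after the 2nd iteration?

0.177

Iteration 1:
  x1 = (-8 - (-1)·-1.000 - (-3)·-3.000 - (-4)·-1.000) / (10) = -2.200
  x2 = (10 - (-3)·2.000 - (2)·-3.000 - (-3)·-1.000) / (-9) = -2.111
  x3 = (-3 - (4)·2.000 - (-1)·-1.000 - (1)·-1.000) / (-10) = 1.100
  x4 = (7 - (-1)·2.000 - (-3)·-1.000 - (-3)·-3.000) / (10) = -0.300
Iteration 2:
  x1 = (-8 - (-1)·-2.111 - (-3)·1.100 - (-4)·-0.300) / (10) = -0.801
  x2 = (10 - (-3)·-2.200 - (2)·1.100 - (-3)·-0.300) / (-9) = -0.033
  x3 = (-3 - (4)·-2.200 - (-1)·-2.111 - (1)·-0.300) / (-10) = -0.399
  x4 = (7 - (-1)·-2.200 - (-3)·-2.111 - (-3)·1.100) / (10) = 0.177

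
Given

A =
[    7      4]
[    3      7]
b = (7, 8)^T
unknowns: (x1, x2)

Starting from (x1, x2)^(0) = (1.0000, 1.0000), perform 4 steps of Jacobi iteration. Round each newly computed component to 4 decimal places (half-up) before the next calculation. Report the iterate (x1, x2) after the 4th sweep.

(0.4919, 0.9492)

Iteration 1:
  x1 = (7 - (4)·1.0000) / (7) = 0.4286
  x2 = (8 - (3)·1.0000) / (7) = 0.7143
Iteration 2:
  x1 = (7 - (4)·0.7143) / (7) = 0.5918
  x2 = (8 - (3)·0.4286) / (7) = 0.9592
Iteration 3:
  x1 = (7 - (4)·0.9592) / (7) = 0.4519
  x2 = (8 - (3)·0.5918) / (7) = 0.8892
Iteration 4:
  x1 = (7 - (4)·0.8892) / (7) = 0.4919
  x2 = (8 - (3)·0.4519) / (7) = 0.9492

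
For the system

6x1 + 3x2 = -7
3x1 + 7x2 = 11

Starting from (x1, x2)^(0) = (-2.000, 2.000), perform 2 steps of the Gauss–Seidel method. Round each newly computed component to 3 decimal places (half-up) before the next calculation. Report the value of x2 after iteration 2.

2.607

Iteration 1:
  x1 = (-7 - (3)·2.000) / (6) = -2.167
  x2 = (11 - (3)·-2.167) / (7) = 2.500
Iteration 2:
  x1 = (-7 - (3)·2.500) / (6) = -2.417
  x2 = (11 - (3)·-2.417) / (7) = 2.607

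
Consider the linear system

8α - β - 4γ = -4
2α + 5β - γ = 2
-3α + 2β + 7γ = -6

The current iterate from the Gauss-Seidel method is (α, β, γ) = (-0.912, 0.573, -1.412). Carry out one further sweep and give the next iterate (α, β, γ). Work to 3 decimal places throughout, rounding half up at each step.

(-1.134, 0.571, -1.506)

One sweep:
  α = (-4 - (-1)·0.573 - (-4)·-1.412) / (8) = -1.134
  β = (2 - (2)·-1.134 - (-1)·-1.412) / (5) = 0.571
  γ = (-6 - (-3)·-1.134 - (2)·0.571) / (7) = -1.506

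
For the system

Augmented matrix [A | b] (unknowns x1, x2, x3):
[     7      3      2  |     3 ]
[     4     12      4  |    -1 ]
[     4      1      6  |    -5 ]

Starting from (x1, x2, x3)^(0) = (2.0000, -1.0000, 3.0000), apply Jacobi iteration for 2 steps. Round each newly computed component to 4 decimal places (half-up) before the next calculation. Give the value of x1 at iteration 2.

1.7500

Iteration 1:
  x1 = (3 - (3)·-1.0000 - (2)·3.0000) / (7) = 0.0000
  x2 = (-1 - (4)·2.0000 - (4)·3.0000) / (12) = -1.7500
  x3 = (-5 - (4)·2.0000 - (1)·-1.0000) / (6) = -2.0000
Iteration 2:
  x1 = (3 - (3)·-1.7500 - (2)·-2.0000) / (7) = 1.7500
  x2 = (-1 - (4)·0.0000 - (4)·-2.0000) / (12) = 0.5833
  x3 = (-5 - (4)·0.0000 - (1)·-1.7500) / (6) = -0.5417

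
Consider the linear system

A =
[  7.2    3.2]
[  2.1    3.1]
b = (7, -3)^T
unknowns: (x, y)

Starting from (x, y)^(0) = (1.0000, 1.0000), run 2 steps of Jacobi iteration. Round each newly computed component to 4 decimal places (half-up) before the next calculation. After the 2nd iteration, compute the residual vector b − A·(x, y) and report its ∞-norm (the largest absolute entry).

2.4687

Iteration 1:
  x = (7 - (3.2)·1.0000) / (7.2) = 0.5278
  y = (-3 - (2.1)·1.0000) / (3.1) = -1.6452
Iteration 2:
  x = (7 - (3.2)·-1.6452) / (7.2) = 1.7034
  y = (-3 - (2.1)·0.5278) / (3.1) = -1.3253
Residual b − A·x = (-1.0235, -2.4687); ∞-norm = 2.4687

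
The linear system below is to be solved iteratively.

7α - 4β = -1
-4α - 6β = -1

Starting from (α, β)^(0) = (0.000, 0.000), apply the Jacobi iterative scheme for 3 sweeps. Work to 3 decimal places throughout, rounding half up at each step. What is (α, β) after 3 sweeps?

Iteration 1:
  α = (-1 - (-4)·0.000) / (7) = -0.143
  β = (-1 - (-4)·0.000) / (-6) = 0.167
Iteration 2:
  α = (-1 - (-4)·0.167) / (7) = -0.047
  β = (-1 - (-4)·-0.143) / (-6) = 0.262
Iteration 3:
  α = (-1 - (-4)·0.262) / (7) = 0.007
  β = (-1 - (-4)·-0.047) / (-6) = 0.198

(0.007, 0.198)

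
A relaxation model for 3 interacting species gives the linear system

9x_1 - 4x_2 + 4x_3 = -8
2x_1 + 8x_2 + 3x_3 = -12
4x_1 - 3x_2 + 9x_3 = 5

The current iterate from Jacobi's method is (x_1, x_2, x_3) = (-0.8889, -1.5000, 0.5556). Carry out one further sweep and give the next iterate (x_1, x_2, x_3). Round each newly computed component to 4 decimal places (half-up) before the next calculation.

One sweep:
  x_1 = (-8 - (-4)·-1.5000 - (4)·0.5556) / (9) = -1.8025
  x_2 = (-12 - (2)·-0.8889 - (3)·0.5556) / (8) = -1.4861
  x_3 = (5 - (4)·-0.8889 - (-3)·-1.5000) / (9) = 0.4506

(-1.8025, -1.4861, 0.4506)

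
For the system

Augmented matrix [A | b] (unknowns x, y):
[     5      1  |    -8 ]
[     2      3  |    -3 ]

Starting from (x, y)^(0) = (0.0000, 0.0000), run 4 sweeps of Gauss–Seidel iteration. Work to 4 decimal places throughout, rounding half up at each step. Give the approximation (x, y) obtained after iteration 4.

Iteration 1:
  x = (-8 - (1)·0.0000) / (5) = -1.6000
  y = (-3 - (2)·-1.6000) / (3) = 0.0667
Iteration 2:
  x = (-8 - (1)·0.0667) / (5) = -1.6133
  y = (-3 - (2)·-1.6133) / (3) = 0.0755
Iteration 3:
  x = (-8 - (1)·0.0755) / (5) = -1.6151
  y = (-3 - (2)·-1.6151) / (3) = 0.0767
Iteration 4:
  x = (-8 - (1)·0.0767) / (5) = -1.6153
  y = (-3 - (2)·-1.6153) / (3) = 0.0769

(-1.6153, 0.0769)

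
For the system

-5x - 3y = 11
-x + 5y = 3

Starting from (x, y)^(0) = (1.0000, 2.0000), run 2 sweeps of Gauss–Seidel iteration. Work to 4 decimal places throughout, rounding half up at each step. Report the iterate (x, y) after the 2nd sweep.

(-2.1520, 0.1696)

Iteration 1:
  x = (11 - (-3)·2.0000) / (-5) = -3.4000
  y = (3 - (-1)·-3.4000) / (5) = -0.0800
Iteration 2:
  x = (11 - (-3)·-0.0800) / (-5) = -2.1520
  y = (3 - (-1)·-2.1520) / (5) = 0.1696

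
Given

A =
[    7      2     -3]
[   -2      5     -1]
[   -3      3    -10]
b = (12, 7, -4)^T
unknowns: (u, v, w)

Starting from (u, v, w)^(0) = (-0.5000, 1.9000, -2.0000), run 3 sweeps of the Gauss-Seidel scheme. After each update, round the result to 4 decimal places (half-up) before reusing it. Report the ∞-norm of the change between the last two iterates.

0.3423

Iteration 1:
  u = (12 - (2)·1.9000 - (-3)·-2.0000) / (7) = 0.3143
  v = (7 - (-2)·0.3143 - (-1)·-2.0000) / (5) = 1.1257
  w = (-4 - (-3)·0.3143 - (3)·1.1257) / (-10) = 0.6434
Iteration 2:
  u = (12 - (2)·1.1257 - (-3)·0.6434) / (7) = 1.6684
  v = (7 - (-2)·1.6684 - (-1)·0.6434) / (5) = 2.1960
  w = (-4 - (-3)·1.6684 - (3)·2.1960) / (-10) = 0.5583
Iteration 3:
  u = (12 - (2)·2.1960 - (-3)·0.5583) / (7) = 1.3261
  v = (7 - (-2)·1.3261 - (-1)·0.5583) / (5) = 2.0421
  w = (-4 - (-3)·1.3261 - (3)·2.0421) / (-10) = 0.6148
Change: (-0.3423, -0.1539, 0.0565) → max |·| = 0.3423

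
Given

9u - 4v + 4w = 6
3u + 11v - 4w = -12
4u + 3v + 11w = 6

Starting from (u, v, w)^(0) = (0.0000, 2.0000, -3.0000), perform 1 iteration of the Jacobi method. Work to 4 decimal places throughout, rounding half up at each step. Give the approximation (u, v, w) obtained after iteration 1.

(2.8889, -2.1818, 0.0000)

Iteration 1:
  u = (6 - (-4)·2.0000 - (4)·-3.0000) / (9) = 2.8889
  v = (-12 - (3)·0.0000 - (-4)·-3.0000) / (11) = -2.1818
  w = (6 - (4)·0.0000 - (3)·2.0000) / (11) = 0.0000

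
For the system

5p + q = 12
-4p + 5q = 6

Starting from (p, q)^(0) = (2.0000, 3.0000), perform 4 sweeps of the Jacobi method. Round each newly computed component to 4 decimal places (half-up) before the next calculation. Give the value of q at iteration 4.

2.6976

Iteration 1:
  p = (12 - (1)·3.0000) / (5) = 1.8000
  q = (6 - (-4)·2.0000) / (5) = 2.8000
Iteration 2:
  p = (12 - (1)·2.8000) / (5) = 1.8400
  q = (6 - (-4)·1.8000) / (5) = 2.6400
Iteration 3:
  p = (12 - (1)·2.6400) / (5) = 1.8720
  q = (6 - (-4)·1.8400) / (5) = 2.6720
Iteration 4:
  p = (12 - (1)·2.6720) / (5) = 1.8656
  q = (6 - (-4)·1.8720) / (5) = 2.6976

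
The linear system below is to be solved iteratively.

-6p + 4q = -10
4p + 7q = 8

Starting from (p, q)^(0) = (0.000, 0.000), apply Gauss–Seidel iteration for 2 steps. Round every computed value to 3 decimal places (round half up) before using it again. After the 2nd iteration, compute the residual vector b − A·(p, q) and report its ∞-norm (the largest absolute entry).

0.286

Iteration 1:
  p = (-10 - (4)·0.000) / (-6) = 1.667
  q = (8 - (4)·1.667) / (7) = 0.190
Iteration 2:
  p = (-10 - (4)·0.190) / (-6) = 1.793
  q = (8 - (4)·1.793) / (7) = 0.118
Residual b − A·x = (0.286, 0.002); ∞-norm = 0.286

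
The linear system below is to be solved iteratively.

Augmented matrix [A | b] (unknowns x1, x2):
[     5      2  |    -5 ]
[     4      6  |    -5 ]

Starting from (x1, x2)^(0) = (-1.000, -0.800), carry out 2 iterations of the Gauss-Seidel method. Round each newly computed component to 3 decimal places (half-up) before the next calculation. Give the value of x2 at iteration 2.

-0.268

Iteration 1:
  x1 = (-5 - (2)·-0.800) / (5) = -0.680
  x2 = (-5 - (4)·-0.680) / (6) = -0.380
Iteration 2:
  x1 = (-5 - (2)·-0.380) / (5) = -0.848
  x2 = (-5 - (4)·-0.848) / (6) = -0.268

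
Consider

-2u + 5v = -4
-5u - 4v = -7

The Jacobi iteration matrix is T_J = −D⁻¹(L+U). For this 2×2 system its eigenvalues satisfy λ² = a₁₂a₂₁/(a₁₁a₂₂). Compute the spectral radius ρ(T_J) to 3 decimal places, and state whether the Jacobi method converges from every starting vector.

a₁₂a₂₁/(a₁₁a₂₂) = (5)·(-5) / ((-2)·(-4)) = -3.125000
ρ = √|-3.125000| = √3.125000 = 1.768
ρ > 1, so Jacobi diverges

1.768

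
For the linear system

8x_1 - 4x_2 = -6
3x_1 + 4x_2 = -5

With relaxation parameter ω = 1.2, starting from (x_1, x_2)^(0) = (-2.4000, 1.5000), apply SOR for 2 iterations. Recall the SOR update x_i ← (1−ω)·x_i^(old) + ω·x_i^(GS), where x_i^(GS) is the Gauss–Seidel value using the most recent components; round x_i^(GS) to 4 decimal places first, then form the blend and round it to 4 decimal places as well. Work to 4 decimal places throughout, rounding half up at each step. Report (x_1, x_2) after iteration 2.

(-2.3352, 1.0481)

Iteration 1:
  x_1: GS value = (-6 - (-4)·1.5000) / (8) = 0.0000;  x_1 ← (1−ω)·-2.4000 + ω·0.0000 = 0.4800
  x_2: GS value = (-5 - (3)·0.4800) / (4) = -1.6100;  x_2 ← (1−ω)·1.5000 + ω·-1.6100 = -2.2320
Iteration 2:
  x_1: GS value = (-6 - (-4)·-2.2320) / (8) = -1.8660;  x_1 ← (1−ω)·0.4800 + ω·-1.8660 = -2.3352
  x_2: GS value = (-5 - (3)·-2.3352) / (4) = 0.5014;  x_2 ← (1−ω)·-2.2320 + ω·0.5014 = 1.0481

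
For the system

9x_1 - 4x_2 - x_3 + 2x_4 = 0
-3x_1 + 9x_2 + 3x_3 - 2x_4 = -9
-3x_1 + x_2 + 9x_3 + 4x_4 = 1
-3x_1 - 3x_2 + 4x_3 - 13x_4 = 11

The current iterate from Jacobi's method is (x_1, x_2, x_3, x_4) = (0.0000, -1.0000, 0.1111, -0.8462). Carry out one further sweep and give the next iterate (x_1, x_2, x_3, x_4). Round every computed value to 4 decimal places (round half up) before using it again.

One sweep:
  x_1 = (0 - (-4)·-1.0000 - (-1)·0.1111 - (2)·-0.8462) / (9) = -0.2441
  x_2 = (-9 - (-3)·0.0000 - (3)·0.1111 - (-2)·-0.8462) / (9) = -1.2251
  x_3 = (1 - (-3)·0.0000 - (1)·-1.0000 - (4)·-0.8462) / (9) = 0.5983
  x_4 = (11 - (-3)·0.0000 - (-3)·-1.0000 - (4)·0.1111) / (-13) = -0.5812

(-0.2441, -1.2251, 0.5983, -0.5812)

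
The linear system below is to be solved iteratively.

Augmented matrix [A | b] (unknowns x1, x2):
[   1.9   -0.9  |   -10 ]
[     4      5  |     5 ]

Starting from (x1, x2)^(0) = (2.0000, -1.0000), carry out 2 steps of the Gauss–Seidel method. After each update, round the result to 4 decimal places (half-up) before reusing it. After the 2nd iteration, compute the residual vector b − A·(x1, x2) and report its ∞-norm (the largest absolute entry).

2.2474

Iteration 1:
  x1 = (-10 - (-0.9)·-1.0000) / (1.9) = -5.7368
  x2 = (5 - (4)·-5.7368) / (5) = 5.5894
Iteration 2:
  x1 = (-10 - (-0.9)·5.5894) / (1.9) = -2.6155
  x2 = (5 - (4)·-2.6155) / (5) = 3.0924
Residual b − A·x = (-2.2474, 0.0000); ∞-norm = 2.2474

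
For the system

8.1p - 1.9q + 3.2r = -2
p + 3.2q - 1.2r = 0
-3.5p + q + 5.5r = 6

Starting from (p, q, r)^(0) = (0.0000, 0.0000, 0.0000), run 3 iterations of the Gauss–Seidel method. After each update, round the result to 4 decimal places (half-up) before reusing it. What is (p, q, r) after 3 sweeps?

(-0.3666, 0.3462, 0.7947)

Iteration 1:
  p = (-2 - (-1.9)·0.0000 - (3.2)·0.0000) / (8.1) = -0.2469
  q = (0 - (1)·-0.2469 - (-1.2)·0.0000) / (3.2) = 0.0772
  r = (6 - (-3.5)·-0.2469 - (1)·0.0772) / (5.5) = 0.9198
Iteration 2:
  p = (-2 - (-1.9)·0.0772 - (3.2)·0.9198) / (8.1) = -0.5922
  q = (0 - (1)·-0.5922 - (-1.2)·0.9198) / (3.2) = 0.5300
  r = (6 - (-3.5)·-0.5922 - (1)·0.5300) / (5.5) = 0.6177
Iteration 3:
  p = (-2 - (-1.9)·0.5300 - (3.2)·0.6177) / (8.1) = -0.3666
  q = (0 - (1)·-0.3666 - (-1.2)·0.6177) / (3.2) = 0.3462
  r = (6 - (-3.5)·-0.3666 - (1)·0.3462) / (5.5) = 0.7947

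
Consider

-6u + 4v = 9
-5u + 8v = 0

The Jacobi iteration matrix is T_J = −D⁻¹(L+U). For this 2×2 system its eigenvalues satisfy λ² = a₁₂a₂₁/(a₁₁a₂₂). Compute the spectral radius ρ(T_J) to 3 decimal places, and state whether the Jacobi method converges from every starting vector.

a₁₂a₂₁/(a₁₁a₂₂) = (4)·(-5) / ((-6)·(8)) = 0.416667
ρ = √|0.416667| = √0.416667 = 0.645
ρ < 1, so Jacobi converges

0.645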